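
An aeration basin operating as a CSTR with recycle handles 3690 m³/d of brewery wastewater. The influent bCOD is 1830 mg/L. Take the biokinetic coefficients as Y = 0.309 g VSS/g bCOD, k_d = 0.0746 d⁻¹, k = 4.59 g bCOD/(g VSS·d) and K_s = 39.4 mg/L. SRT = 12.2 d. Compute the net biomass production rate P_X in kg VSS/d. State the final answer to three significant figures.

From the Monod/SRT balance for a CMAS, S = K_s·(1+k_d θ_c)/[θ_c·(Y k − k_d) − 1] = 39.4 × (1 + 0.0746 × 12.2) / [12.2 × (0.309 × 4.59 − 0.0746) − 1] = 75.26 / 15.39 = 4.889 mg/L.
Observed yield with endogenous decay: Y_obs = Y / (1 + k_d·θ_c) = 0.309 / (1 + 0.0746 × 12.2) = 0.309 / 1.910 = 0.1618 g VSS/g bCOD.
Q·(S₀ − S) = 3690 × (1830 − 4.89) × 10⁻³ = 6735 kg/d removed.
Biomass produced: P_X = Y_obs·Q·ΔS = 0.1618 × 6735 ≈ 1089 kg VSS/d.

P_X ≈ 1090 kg VSS/d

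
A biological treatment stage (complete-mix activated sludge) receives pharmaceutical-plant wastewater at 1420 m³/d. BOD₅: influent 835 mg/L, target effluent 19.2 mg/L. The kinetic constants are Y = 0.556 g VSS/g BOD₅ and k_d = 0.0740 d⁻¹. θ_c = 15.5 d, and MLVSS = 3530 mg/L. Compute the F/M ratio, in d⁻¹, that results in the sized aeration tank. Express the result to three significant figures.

Rearranging the biomass balance for a CMAS with decay, V = Y·Q·ΔS·θ_c / [X·(1+k_d θ_c)] = 0.556 × 1420 × (835 − 19.2) × 15.5 / [3530 × (1 + 0.0740 × 15.5)] = 9.98×10^6 / 7579 = 1317 m³.
F/M = Q·S₀ / (V·X) = 1420 × 835 / (1317 × 3530) = 0.2550 g BOD₅·(g VSS·d)⁻¹.

F/M ≈ 0.255 d⁻¹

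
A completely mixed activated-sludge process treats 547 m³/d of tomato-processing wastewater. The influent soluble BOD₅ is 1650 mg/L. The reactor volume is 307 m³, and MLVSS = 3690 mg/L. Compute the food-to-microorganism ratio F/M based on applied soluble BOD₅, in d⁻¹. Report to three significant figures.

F/M ≈ 0.797 d⁻¹

Food-to-microorganism ratio F/M = Q S₀ / (V X) = 547 × 1650 / (307.0 × 3690) = 0.7967 d⁻¹.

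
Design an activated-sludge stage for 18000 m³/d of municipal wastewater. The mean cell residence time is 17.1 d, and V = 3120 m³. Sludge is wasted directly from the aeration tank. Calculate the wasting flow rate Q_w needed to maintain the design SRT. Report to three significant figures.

With mixed-liquor wasting, θ_c = V/Q_w, so Q_w = V/θ_c = 3120/17.1 = 182.5 m³/d.

Q_w ≈ 182 m³/d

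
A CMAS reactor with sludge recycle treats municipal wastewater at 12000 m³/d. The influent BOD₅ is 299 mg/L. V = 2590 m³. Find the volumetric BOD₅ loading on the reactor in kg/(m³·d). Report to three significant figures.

Volumetric loading L_v = Q·S₀ / V = 12000 × 299 g/m³ / 2590 m³ = 1385 g/(m³·d) = 1.385 kg BOD₅/(m³·d).

L_v ≈ 1.39 kg BOD₅/(m³·d)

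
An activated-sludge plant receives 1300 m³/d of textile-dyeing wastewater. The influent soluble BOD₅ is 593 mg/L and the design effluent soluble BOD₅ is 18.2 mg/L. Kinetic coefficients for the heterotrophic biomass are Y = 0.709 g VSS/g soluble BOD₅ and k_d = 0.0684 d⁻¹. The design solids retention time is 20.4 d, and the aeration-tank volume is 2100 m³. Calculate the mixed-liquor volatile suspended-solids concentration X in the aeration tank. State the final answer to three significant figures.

X ≈ 2150 mg/L

Solving the biomass balance for X: X = Y Q (S₀−S) θ_c / [V (1+k_d θ_c)] = 0.709 × 1300 × (593 − 18.2) × 20.4 / [2100 × (1 + 0.0684 × 20.4)] = 2149 mg/L.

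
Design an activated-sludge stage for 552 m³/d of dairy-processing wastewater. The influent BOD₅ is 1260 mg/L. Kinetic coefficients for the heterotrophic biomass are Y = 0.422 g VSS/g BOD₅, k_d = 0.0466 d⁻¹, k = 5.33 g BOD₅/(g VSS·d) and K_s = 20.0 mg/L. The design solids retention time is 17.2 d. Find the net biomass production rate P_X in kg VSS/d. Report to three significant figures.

P_X ≈ 163 kg VSS/d

Effluent substrate depends only on kinetics and SRT: S = K_s(1 + k_d θ_c) / [θ_c(Yk − k_d) − 1] = 20.0 × (1 + 0.0466 × 17.2) / [17.2 × (0.422 × 5.33 − 0.0466) − 1] = 36.03 / 36.89 = 0.9768 mg/L.
The observed yield is Y_obs = Y/(1 + k_d·θ_c) = 0.422 / (1 + 0.0466 × 17.2) = 0.422 / 1.802 = 0.2342 g VSS per g BOD₅ removed.
Substrate removed = Q·(S₀ − S) = 552 m³/d × (1260 − 0.977) g/m³ = 6.95×10^5 g/d = 695.0 kg/d.
Biomass produced: P_X = Y_obs·Q·ΔS = 0.2342 × 695.0 ≈ 162.8 kg VSS/d.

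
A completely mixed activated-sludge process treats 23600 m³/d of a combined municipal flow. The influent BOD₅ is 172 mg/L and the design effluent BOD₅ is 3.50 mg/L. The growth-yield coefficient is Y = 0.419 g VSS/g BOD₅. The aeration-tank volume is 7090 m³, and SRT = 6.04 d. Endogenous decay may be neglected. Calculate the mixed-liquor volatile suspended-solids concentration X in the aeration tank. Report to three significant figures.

X ≈ 1420 mg/L

X = Y·Q·ΔS·θ_c / V = 0.419 × 23600 × (172 − 3.50) × 6.04 / 7090 = 1419 mg/L.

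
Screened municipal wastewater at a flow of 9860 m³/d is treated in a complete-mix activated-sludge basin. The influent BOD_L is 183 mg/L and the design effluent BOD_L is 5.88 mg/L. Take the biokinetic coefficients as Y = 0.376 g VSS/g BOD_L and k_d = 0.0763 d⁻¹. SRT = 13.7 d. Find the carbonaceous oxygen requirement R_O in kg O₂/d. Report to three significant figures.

Observed yield with endogenous decay: Y_obs = Y / (1 + k_d·θ_c) = 0.376 / (1 + 0.0763 × 13.7) = 0.376 / 2.045 = 0.1838 g VSS/g BOD_L.
Mass of BOD_L removed per day: Q(S₀ − S) = 9860 × 177.1 g/m³ = 1746 kg/d.
Net sludge production P_X = 0.1838 × 1746 = 321.1 kg VSS/d.
Carbonaceous O₂ demand = substrate oxidised − cell-mass equivalent = 1746 − 1.42 × 321.1 = 1291 kg O₂/d.

R_O ≈ 1290 kg O₂/d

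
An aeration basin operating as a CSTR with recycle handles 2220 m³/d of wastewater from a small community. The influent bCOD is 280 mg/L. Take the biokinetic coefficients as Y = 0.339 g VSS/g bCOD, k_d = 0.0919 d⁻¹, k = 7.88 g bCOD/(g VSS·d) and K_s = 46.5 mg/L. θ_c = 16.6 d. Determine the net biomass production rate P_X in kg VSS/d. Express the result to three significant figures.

Effluent substrate depends only on kinetics and SRT: S = K_s(1 + k_d θ_c) / [θ_c(Yk − k_d) − 1] = 46.5 × (1 + 0.0919 × 16.6) / [16.6 × (0.339 × 7.88 − 0.0919) − 1] = 117.4 / 41.82 = 2.808 mg/L.
Y_obs = Y / (1 + k_d θ_c) = 0.339 / (1 + 0.0919 × 16.6) = 0.339 / 2.526 = 0.1342.
Mass of bCOD removed per day: Q(S₀ − S) = 2220 × 277.2 g/m³ = 615.4 kg/d.
Net biomass production P_X = Y_obs × Q·(S₀ − S) = 0.1342 × 615.4 = 82.60 kg VSS/d.

P_X ≈ 82.6 kg VSS/d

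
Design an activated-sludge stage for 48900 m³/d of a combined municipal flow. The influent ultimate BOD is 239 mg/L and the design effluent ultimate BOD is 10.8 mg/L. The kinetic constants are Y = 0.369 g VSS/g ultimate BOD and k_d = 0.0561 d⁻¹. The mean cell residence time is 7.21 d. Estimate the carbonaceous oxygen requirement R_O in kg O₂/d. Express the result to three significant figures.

Observed yield with endogenous decay: Y_obs = Y / (1 + k_d·θ_c) = 0.369 / (1 + 0.0561 × 7.21) = 0.369 / 1.404 = 0.2627 g VSS/g ultimate BOD.
Mass of ultimate BOD removed per day: Q(S₀ − S) = 48900 × 228.2 g/m³ = 11159 kg/d.
Biomass synthesised: P_X = Y_obs × 11159 = 2932 kg VSS/d.
Carbonaceous O₂ demand = substrate oxidised − cell-mass equivalent = 11159 − 1.42 × 2932 = 6996 kg O₂/d.

R_O ≈ 7000 kg O₂/d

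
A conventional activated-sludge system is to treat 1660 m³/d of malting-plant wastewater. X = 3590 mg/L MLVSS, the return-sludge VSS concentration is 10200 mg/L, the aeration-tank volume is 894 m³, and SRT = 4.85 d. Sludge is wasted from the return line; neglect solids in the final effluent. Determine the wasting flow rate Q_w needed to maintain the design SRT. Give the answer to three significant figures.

Wasting from the return line (neglecting effluent solids): Q_w = V·X / (θ_c·X_r) = 894.0 × 3590 / (4.85 × 10200) = 64.88 m³/d.

Q_w ≈ 64.9 m³/d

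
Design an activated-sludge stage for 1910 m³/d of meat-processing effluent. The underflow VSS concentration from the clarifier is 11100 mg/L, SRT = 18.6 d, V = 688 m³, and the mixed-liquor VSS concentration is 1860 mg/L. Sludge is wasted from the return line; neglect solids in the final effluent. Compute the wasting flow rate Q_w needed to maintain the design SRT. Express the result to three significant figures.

Q_w ≈ 6.20 m³/d

Wasting from the return line (neglecting effluent solids): Q_w = V·X / (θ_c·X_r) = 688.0 × 1860 / (18.6 × 11100) = 6.198 m³/d.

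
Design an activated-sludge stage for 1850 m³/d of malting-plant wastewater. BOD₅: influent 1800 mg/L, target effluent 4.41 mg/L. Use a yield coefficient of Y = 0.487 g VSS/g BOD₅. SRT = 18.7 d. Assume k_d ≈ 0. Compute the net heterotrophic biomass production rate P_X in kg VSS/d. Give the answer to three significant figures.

With endogenous decay neglected, the observed yield equals the true yield: Y_obs = Y = 0.487 g VSS/g BOD₅.
Substrate removed = Q·(S₀ − S) = 1850 m³/d × (1800 − 4.41) g/m³ = 3.32×10^6 g/d = 3322 kg/d.
Net biomass production P_X = Y_obs × Q·(S₀ − S) = 0.4870 × 3322 = 1618 kg VSS/d.

P_X ≈ 1620 kg VSS/d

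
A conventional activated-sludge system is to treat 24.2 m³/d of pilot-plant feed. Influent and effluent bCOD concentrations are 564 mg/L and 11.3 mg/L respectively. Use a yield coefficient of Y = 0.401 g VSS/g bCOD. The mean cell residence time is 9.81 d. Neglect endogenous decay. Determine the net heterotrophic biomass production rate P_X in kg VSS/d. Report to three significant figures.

P_X ≈ 5.36 kg VSS/d

With endogenous decay neglected, the observed yield equals the true yield: Y_obs = Y = 0.401 g VSS/g bCOD.
Q·(S₀ − S) = 24.2 × (564 − 11.3) × 10⁻³ = 13.38 kg/d removed.
Biomass produced: P_X = Y_obs·Q·ΔS = 0.4010 × 13.38 ≈ 5.364 kg VSS/d.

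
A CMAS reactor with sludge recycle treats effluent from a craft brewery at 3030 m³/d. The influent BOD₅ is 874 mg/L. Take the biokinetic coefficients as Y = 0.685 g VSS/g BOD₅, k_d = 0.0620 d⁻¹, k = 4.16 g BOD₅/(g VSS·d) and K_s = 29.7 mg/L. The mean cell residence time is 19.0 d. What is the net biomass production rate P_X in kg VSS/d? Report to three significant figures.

P_X ≈ 832 kg VSS/d

Effluent substrate depends only on kinetics and SRT: S = K_s(1 + k_d θ_c) / [θ_c(Yk − k_d) − 1] = 29.7 × (1 + 0.0620 × 19.0) / [19.0 × (0.685 × 4.16 − 0.0620) − 1] = 64.69 / 51.96 = 1.245 mg/L.
Observed yield with endogenous decay: Y_obs = Y / (1 + k_d·θ_c) = 0.685 / (1 + 0.0620 × 19.0) = 0.685 / 2.178 = 0.3145 g VSS/g BOD₅.
ΔS = 874 − 1.24 = 872.8 mg/L, so the substrate removal rate is 3030 × 872.8/1000 = 2644 kg BOD₅/d.
Net biomass production P_X = Y_obs × Q·(S₀ − S) = 0.3145 × 2644 = 831.7 kg VSS/d.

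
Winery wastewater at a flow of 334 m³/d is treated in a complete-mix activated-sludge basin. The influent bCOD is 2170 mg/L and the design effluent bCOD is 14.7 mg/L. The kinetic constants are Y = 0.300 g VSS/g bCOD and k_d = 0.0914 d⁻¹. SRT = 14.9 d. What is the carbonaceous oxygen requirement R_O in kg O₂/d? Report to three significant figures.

Y_obs = Y / (1 + k_d θ_c) = 0.300 / (1 + 0.0914 × 14.9) = 0.300 / 2.362 = 0.1270.
ΔS = 2170 − 14.7 = 2155 mg/L, so the substrate removal rate is 334 × 2155/1000 = 719.9 kg bCOD/d.
Biomass synthesised: P_X = Y_obs × 719.9 = 91.44 kg VSS/d.
Carbonaceous O₂ demand = substrate oxidised − cell-mass equivalent = 719.9 − 1.42 × 91.44 = 590.0 kg O₂/d.

R_O ≈ 590 kg O₂/d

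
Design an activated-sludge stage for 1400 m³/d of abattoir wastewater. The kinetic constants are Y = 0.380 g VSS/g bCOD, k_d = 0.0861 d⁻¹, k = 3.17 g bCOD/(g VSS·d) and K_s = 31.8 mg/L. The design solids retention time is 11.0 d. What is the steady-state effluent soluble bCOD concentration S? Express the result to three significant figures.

S ≈ 5.48 mg/L

From the Monod/SRT balance for a CMAS, S = K_s·(1+k_d θ_c)/[θ_c·(Y k − k_d) − 1] = 31.8 × (1 + 0.0861 × 11.0) / [11.0 × (0.380 × 3.17 − 0.0861) − 1] = 61.92 / 11.30 = 5.478 mg/L.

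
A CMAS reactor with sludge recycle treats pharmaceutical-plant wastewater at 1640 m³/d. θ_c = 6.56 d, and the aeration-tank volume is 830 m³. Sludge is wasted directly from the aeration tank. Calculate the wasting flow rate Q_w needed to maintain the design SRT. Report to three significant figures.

Wasting from the aeration tank: Q_w = V / θ_c = 830.0 / 6.56 = 126.5 m³/d.

Q_w ≈ 127 m³/d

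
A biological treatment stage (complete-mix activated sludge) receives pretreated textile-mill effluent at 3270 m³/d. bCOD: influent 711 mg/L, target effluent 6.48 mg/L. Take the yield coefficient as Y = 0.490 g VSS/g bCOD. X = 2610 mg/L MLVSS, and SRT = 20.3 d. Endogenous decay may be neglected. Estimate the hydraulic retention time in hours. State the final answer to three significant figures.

τ ≈ 64.4 h

With k_d = 0 the design equation reduces to V = Y Q (S₀−S) θ_c / X = 0.490 × 3270 × (711 − 6.48) × 20.3 / 2610 = 8780 m³.
τ = V/Q = 8780/3270 = 2.685 d, or 64.44 h.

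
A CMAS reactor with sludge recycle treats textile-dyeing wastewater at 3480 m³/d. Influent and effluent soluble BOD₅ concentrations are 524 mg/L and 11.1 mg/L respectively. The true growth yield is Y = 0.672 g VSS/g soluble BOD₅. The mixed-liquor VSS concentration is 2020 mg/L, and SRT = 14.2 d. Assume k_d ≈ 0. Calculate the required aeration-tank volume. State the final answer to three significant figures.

V ≈ 8430 m³

With k_d = 0 the design equation reduces to V = Y Q (S₀−S) θ_c / X = 0.672 × 3480 × (524 − 11.1) × 14.2 / 2020 = 8432 m³.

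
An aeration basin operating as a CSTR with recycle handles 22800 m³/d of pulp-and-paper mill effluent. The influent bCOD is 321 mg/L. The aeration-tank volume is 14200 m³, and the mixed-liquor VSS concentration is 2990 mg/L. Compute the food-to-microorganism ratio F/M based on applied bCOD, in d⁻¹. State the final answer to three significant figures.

F/M = applied load / biomass = Q·S₀/(V·X) = 22800 × 321 / (14200 × 2990) = 0.1724 d⁻¹.

F/M ≈ 0.172 d⁻¹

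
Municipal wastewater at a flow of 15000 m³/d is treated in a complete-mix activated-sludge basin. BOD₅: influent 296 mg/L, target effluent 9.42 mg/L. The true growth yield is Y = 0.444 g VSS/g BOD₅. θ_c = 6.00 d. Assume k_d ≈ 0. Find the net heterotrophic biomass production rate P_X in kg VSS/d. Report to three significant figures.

P_X ≈ 1910 kg VSS/d

Since k_d ≈ 0, Y_obs = Y = 0.444 g VSS/g BOD₅.
Substrate removed = Q·(S₀ − S) = 15000 m³/d × (296 − 9.42) g/m³ = 4.3×10^6 g/d = 4299 kg/d.
Biomass produced: P_X = Y_obs·Q·ΔS = 0.4440 × 4299 ≈ 1909 kg VSS/d.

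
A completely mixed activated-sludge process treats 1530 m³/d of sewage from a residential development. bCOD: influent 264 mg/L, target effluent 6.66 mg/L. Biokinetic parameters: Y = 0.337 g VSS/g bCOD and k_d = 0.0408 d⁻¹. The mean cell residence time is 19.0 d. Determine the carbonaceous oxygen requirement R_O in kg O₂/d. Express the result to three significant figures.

The observed yield is Y_obs = Y/(1 + k_d·θ_c) = 0.337 / (1 + 0.0408 × 19.0) = 0.337 / 1.775 = 0.1898 g VSS per g bCOD removed.
ΔS = 264 − 6.66 = 257.3 mg/L, so the substrate removal rate is 1530 × 257.3/1000 = 393.7 kg bCOD/d.
P_X = Y_obs·Q·(S₀ − S) = 0.1898 × 393.7 = 74.74 kg VSS/d.
R_O = Q·(S₀ − S) − 1.42·P_X = 393.7 − 1.42 × 74.74 = 287.6 kg O₂/d.

R_O ≈ 288 kg O₂/d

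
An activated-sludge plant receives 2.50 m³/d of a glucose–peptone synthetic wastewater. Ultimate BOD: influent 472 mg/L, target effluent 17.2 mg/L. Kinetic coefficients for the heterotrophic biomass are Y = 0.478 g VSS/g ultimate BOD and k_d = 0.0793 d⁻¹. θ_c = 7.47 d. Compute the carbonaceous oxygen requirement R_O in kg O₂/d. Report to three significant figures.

Correct the yield for decay: Y_obs = Y/(1 + k_d θ_c) = 0.478 / (1 + 0.0793 × 7.47) = 0.478 / 1.592 = 0.3002.
Q·(S₀ − S) = 2.50 × (472 − 17.2) × 10⁻³ = 1.137 kg/d removed.
Net sludge production P_X = 0.3002 × 1.137 = 0.3413 kg VSS/d.
R_O = Q·ΔS − 1.42 P_X = 1.137 − 0.4847 = 0.6523 kg O₂/d.

R_O ≈ 0.652 kg O₂/d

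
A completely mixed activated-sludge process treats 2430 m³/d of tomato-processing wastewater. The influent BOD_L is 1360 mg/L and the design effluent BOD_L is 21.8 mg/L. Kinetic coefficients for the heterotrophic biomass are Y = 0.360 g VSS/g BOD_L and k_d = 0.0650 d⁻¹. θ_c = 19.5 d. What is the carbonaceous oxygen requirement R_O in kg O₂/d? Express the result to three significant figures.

R_O ≈ 2520 kg O₂/d

Correct the yield for decay: Y_obs = Y/(1 + k_d θ_c) = 0.360 / (1 + 0.0650 × 19.5) = 0.360 / 2.268 = 0.1588.
Q·(S₀ − S) = 2430 × (1360 − 21.8) × 10⁻³ = 3252 kg/d removed.
Net sludge production P_X = 0.1588 × 3252 = 516.3 kg VSS/d.
Carbonaceous O₂ demand = substrate oxidised − cell-mass equivalent = 3252 − 1.42 × 516.3 = 2519 kg O₂/d.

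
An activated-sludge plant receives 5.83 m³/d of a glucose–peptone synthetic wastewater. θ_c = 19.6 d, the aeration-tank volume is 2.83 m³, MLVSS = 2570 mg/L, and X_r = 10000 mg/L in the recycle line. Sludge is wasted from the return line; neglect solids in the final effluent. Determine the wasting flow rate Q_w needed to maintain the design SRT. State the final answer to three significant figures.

Q_w ≈ 0.0371 m³/d

θ_c = V·X/(Q_w·X_r) when wasting from the recycle, so Q_w = V·X/(θ_c·X_r) = 2.830 × 2570 / (19.6 × 10000) = 0.03711 m³/d.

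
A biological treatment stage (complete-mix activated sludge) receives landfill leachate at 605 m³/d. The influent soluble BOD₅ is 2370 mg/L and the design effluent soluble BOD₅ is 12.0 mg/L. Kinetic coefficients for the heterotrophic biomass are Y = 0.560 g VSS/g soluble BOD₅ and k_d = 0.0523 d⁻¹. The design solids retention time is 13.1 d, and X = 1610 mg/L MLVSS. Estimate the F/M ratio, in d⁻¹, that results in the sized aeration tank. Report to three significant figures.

F/M ≈ 0.231 d⁻¹

From the SRT design equation V = Y Q (S₀−S) θ_c / [X (1 + k_d θ_c)] = 0.560 × 605 × (2370 − 12.0) × 13.1 / [1610 × (1 + 0.0523 × 13.1)] = 1.05×10^7 / 2713 = 3857 m³.
F/M = Q·S₀ / (V·X) = 605 × 2370 / (3857 × 1610) = 0.2309 g soluble BOD₅·(g VSS·d)⁻¹.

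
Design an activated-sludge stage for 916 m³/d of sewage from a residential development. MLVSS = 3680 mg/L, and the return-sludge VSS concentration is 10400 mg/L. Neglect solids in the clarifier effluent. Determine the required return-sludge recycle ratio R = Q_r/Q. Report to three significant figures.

R = Q_r/Q = X/(X_r − X) = 3680 / (10400 − 3680) = 0.5476.

R ≈ 0.548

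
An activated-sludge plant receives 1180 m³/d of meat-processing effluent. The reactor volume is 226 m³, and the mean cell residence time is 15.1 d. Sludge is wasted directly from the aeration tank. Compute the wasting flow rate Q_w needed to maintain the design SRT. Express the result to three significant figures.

For wasting at MLVSS concentration, Q_w = V/θ_c = 226.0/15.1 = 14.97 m³/d.

Q_w ≈ 15.0 m³/d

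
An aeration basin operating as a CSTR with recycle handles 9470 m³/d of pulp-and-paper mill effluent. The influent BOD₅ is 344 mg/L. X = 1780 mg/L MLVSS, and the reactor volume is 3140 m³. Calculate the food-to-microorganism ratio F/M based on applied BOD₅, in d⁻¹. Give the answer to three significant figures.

F/M ≈ 0.583 d⁻¹

Food-to-microorganism ratio F/M = Q S₀ / (V X) = 9470 × 344 / (3140 × 1780) = 0.5829 d⁻¹.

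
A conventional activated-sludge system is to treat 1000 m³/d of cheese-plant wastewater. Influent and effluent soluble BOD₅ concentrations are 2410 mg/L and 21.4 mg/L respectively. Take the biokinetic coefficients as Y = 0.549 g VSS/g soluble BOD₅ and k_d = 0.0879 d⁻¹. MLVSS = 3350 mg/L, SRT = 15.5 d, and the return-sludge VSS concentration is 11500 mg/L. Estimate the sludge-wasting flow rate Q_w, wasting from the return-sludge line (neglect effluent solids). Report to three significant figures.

Rearranging the biomass balance for a CMAS with decay, V = Y·Q·ΔS·θ_c / [X·(1+k_d θ_c)] = 0.549 × 1000 × (2410 − 21.4) × 15.5 / [3350 × (1 + 0.0879 × 15.5)] = 2.03×10^7 / 7914 = 2568 m³.
Q_w = (V·X)/(θ_c X_r) = 2568 × 3350 / (15.5 × 11500) = 48.27 m³/d.

Q_w ≈ 48.3 m³/d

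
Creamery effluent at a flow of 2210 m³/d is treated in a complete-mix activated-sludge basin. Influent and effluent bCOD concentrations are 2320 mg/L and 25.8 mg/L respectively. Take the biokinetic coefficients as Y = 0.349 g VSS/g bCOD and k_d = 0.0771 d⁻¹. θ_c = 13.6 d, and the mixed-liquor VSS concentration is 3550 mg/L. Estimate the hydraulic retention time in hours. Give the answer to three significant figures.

Rearranging the biomass balance for a CMAS with decay, V = Y·Q·ΔS·θ_c / [X·(1+k_d θ_c)] = 0.349 × 2210 × (2320 − 25.8) × 13.6 / [3550 × (1 + 0.0771 × 13.6)] = 2.41×10^7 / 7272 = 3309 m³.
HRT = V/Q = 3309 m³ / 2210 m³·d⁻¹ = 1.497 d × 24 = 35.94 h.

τ ≈ 35.9 h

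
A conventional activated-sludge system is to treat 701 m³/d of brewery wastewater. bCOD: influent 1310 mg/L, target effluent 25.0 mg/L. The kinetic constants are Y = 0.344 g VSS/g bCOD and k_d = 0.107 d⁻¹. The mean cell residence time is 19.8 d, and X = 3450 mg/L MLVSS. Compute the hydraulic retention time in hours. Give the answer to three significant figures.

τ ≈ 19.5 h

Steady-state biomass mass balance: V·X·(1 + k_d·θ_c) = Y·Q·(S₀ − S)·θ_c, so V = 0.344 × 701 × (1310 − 25.0) × 19.8 / [3450 × (1 + 0.107 × 19.8)] = 6.14×10^6 / 10759 = 570.3 m³.
Hydraulic retention time τ = V/Q = 570.3 / 701 = 0.8135 d = 19.52 h.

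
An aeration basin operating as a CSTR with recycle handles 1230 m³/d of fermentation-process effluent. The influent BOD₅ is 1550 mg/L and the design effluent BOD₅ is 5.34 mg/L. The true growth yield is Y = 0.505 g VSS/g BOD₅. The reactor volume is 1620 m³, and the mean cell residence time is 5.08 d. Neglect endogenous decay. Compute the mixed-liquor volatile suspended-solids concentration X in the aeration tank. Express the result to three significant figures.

X = Y·Q·ΔS·θ_c / V = 0.505 × 1230 × (1550 − 5.34) × 5.08 / 1620 = 3009 mg/L.

X ≈ 3010 mg/L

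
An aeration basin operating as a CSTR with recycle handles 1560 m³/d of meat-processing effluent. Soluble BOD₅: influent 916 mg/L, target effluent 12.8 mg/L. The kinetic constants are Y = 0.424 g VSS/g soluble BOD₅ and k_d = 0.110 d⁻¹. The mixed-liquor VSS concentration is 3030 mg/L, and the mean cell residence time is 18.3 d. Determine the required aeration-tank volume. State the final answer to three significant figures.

V ≈ 1200 m³

Rearranging the biomass balance for a CMAS with decay, V = Y·Q·ΔS·θ_c / [X·(1+k_d θ_c)] = 0.424 × 1560 × (916 − 12.8) × 18.3 / [3030 × (1 + 0.110 × 18.3)] = 1.09×10^7 / 9129 = 1198 m³.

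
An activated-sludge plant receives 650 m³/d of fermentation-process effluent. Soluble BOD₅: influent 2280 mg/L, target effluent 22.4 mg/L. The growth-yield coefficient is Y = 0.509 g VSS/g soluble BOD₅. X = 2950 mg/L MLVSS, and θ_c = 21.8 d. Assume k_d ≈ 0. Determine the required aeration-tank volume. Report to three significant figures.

V ≈ 5520 m³

With k_d = 0 the design equation reduces to V = Y Q (S₀−S) θ_c / X = 0.509 × 650 × (2280 − 22.4) × 21.8 / 2950 = 5520 m³.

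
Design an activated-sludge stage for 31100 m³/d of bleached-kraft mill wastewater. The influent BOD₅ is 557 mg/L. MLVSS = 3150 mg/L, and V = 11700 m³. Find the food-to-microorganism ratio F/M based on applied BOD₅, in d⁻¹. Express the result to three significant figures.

F/M ≈ 0.470 d⁻¹

F/M = applied load / biomass = Q·S₀/(V·X) = 31100 × 557 / (11700 × 3150) = 0.4700 d⁻¹.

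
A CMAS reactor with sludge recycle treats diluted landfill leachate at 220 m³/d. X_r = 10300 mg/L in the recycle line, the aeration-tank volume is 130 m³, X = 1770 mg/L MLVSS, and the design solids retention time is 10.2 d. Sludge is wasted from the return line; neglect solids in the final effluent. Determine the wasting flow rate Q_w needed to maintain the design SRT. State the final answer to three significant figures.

Q_w ≈ 2.19 m³/d

Wasting from the return line (neglecting effluent solids): Q_w = V·X / (θ_c·X_r) = 130.0 × 1770 / (10.2 × 10300) = 2.190 m³/d.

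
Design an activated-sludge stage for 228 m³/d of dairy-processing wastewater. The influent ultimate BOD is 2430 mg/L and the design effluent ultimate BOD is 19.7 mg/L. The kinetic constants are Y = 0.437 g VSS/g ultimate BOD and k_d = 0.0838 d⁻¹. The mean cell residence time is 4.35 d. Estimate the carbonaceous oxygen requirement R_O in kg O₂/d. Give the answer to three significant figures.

R_O ≈ 300 kg O₂/d

Y_obs = Y / (1 + k_d θ_c) = 0.437 / (1 + 0.0838 × 4.35) = 0.437 / 1.365 = 0.3203.
ΔS = 2430 − 19.7 = 2410 mg/L, so the substrate removal rate is 228 × 2410/1000 = 549.5 kg ultimate BOD/d.
Net sludge production P_X = 0.3203 × 549.5 = 176.0 kg VSS/d.
Carbonaceous O₂ demand = substrate oxidised − cell-mass equivalent = 549.5 − 1.42 × 176.0 = 299.6 kg O₂/d.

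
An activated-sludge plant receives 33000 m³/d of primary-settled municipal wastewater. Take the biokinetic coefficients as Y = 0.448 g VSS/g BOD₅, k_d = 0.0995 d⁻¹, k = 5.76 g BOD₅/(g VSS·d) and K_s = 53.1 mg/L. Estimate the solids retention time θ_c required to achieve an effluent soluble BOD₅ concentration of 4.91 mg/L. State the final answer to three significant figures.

At the target effluent, Y k S/(K_s+S) = 0.448×5.76×4.91/58.01 = 0.2184 d⁻¹.
θ_c = 1/(μ − k_d) = 1/(0.2184 − 0.0995) = 1/0.1189 = 8.409 d.

θ_c ≈ 8.41 d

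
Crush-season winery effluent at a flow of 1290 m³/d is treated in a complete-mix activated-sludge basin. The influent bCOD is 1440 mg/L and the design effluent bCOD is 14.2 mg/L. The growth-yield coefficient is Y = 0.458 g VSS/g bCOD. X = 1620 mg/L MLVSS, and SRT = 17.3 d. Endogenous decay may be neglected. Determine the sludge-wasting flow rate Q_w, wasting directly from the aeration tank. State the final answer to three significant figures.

Q_w ≈ 520 m³/d

V·X = Y·Q·ΔS·θ_c gives V = 0.458 × 1290 × (1440 − 14.2) × 17.3 / 1620 = 8996 m³.
With mixed-liquor wasting, θ_c = V/Q_w, so Q_w = V/θ_c = 8996/17.3 = 520.0 m³/d.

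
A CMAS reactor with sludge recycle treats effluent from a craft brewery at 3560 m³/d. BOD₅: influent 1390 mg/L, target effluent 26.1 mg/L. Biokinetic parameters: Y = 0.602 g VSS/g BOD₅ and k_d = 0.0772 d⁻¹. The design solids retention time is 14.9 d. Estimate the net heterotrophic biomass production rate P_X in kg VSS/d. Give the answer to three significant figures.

Y_obs = Y / (1 + k_d θ_c) = 0.602 / (1 + 0.0772 × 14.9) = 0.602 / 2.150 = 0.2800.
Mass of BOD₅ removed per day: Q(S₀ − S) = 3560 × 1364 g/m³ = 4855 kg/d.
Net biomass production P_X = Y_obs × Q·(S₀ − S) = 0.2800 × 4855 = 1359 kg VSS/d.

P_X ≈ 1360 kg VSS/d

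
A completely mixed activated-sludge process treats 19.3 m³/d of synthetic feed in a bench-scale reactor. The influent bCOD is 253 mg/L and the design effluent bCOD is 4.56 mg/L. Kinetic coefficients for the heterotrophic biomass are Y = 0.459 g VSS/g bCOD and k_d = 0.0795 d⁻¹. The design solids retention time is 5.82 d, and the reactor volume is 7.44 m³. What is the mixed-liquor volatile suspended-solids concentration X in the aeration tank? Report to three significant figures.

X ≈ 1180 mg/L

From V·X·(1 + k_d·θ_c) = Y·Q·(S₀ − S)·θ_c: X = 0.459 × 19.3 × (253 − 4.56) × 5.82 / [7.44 × (1 + 0.0795 × 5.82)] = 1177 mg/L.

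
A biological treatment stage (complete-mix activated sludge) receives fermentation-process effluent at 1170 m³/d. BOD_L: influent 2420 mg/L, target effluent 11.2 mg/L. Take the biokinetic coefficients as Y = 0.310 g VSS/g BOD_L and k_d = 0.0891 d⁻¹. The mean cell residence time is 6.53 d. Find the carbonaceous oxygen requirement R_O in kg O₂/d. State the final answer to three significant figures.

R_O ≈ 2030 kg O₂/d

Correct the yield for decay: Y_obs = Y/(1 + k_d θ_c) = 0.310 / (1 + 0.0891 × 6.53) = 0.310 / 1.582 = 0.1960.
ΔS = 2420 − 11.2 = 2409 mg/L, so the substrate removal rate is 1170 × 2409/1000 = 2818 kg BOD_L/d.
Biomass synthesised: P_X = Y_obs × 2818 = 552.3 kg VSS/d.
Carbonaceous O₂ demand = substrate oxidised − cell-mass equivalent = 2818 − 1.42 × 552.3 = 2034 kg O₂/d.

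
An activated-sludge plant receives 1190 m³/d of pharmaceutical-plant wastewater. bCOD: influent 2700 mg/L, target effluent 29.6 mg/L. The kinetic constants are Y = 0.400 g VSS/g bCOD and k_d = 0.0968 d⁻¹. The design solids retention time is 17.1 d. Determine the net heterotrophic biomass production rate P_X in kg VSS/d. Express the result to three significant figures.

P_X ≈ 479 kg VSS/d

Correct the yield for decay: Y_obs = Y/(1 + k_d θ_c) = 0.400 / (1 + 0.0968 × 17.1) = 0.400 / 2.655 = 0.1506.
ΔS = 2700 − 29.6 = 2670 mg/L, so the substrate removal rate is 1190 × 2670/1000 = 3178 kg bCOD/d.
Net biomass production P_X = Y_obs × Q·(S₀ − S) = 0.1506 × 3178 = 478.7 kg VSS/d.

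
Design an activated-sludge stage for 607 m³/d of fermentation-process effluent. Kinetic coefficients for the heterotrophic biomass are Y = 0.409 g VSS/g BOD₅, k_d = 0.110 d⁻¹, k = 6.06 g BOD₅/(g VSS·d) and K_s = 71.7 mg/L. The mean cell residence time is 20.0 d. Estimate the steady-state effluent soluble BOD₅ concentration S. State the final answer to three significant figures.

From the Monod/SRT balance for a CMAS, S = K_s·(1+k_d θ_c)/[θ_c·(Y k − k_d) − 1] = 71.7 × (1 + 0.110 × 20.0) / [20.0 × (0.409 × 6.06 − 0.110) − 1] = 229.4 / 46.37 = 4.948 mg/L.

S ≈ 4.95 mg/L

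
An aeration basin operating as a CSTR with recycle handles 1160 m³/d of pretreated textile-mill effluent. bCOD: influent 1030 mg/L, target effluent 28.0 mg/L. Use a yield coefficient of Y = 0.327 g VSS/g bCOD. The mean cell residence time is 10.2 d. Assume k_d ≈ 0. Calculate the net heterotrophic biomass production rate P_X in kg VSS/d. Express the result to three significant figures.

P_X ≈ 380 kg VSS/d

With endogenous decay neglected, the observed yield equals the true yield: Y_obs = Y = 0.327 g VSS/g bCOD.
Mass of bCOD removed per day: Q(S₀ − S) = 1160 × 1002 g/m³ = 1162 kg/d.
Biomass produced: P_X = Y_obs·Q·ΔS = 0.3270 × 1162 ≈ 380.1 kg VSS/d.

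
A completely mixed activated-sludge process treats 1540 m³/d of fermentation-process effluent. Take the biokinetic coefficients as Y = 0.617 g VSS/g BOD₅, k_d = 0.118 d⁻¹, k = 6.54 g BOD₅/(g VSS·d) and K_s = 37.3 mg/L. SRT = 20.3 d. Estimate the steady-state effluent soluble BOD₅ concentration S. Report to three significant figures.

S ≈ 1.61 mg/L

For a completely mixed reactor with recycle the Lawrence–McCarty relation gives S = K_s·(1 + k_d·θ_c) / [θ_c·(Y·k − k_d) − 1] = 37.3 × (1 + 0.118 × 20.3) / [20.3 × (0.617 × 6.54 − 0.118) − 1] = 126.6 / 78.52 = 1.613 mg/L.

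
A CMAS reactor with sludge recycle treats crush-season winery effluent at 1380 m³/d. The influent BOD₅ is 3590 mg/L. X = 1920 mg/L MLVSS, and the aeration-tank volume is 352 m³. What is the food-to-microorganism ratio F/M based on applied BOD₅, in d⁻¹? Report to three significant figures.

Food-to-microorganism ratio F/M = Q S₀ / (V X) = 1380 × 3590 / (352.0 × 1920) = 7.330 d⁻¹.

F/M ≈ 7.33 d⁻¹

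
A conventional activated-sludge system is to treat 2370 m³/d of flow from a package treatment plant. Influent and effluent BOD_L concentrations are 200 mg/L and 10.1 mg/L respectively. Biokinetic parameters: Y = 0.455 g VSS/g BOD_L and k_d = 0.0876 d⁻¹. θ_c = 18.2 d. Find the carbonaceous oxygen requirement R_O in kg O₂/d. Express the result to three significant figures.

R_O ≈ 338 kg O₂/d

Y_obs = Y / (1 + k_d θ_c) = 0.455 / (1 + 0.0876 × 18.2) = 0.455 / 2.594 = 0.1754.
Mass of BOD_L removed per day: Q(S₀ − S) = 2370 × 189.9 g/m³ = 450.1 kg/d.
P_X = Y_obs·Q·(S₀ − S) = 0.1754 × 450.1 = 78.93 kg VSS/d.
Carbonaceous O₂ demand = substrate oxidised − cell-mass equivalent = 450.1 − 1.42 × 78.93 = 338.0 kg O₂/d.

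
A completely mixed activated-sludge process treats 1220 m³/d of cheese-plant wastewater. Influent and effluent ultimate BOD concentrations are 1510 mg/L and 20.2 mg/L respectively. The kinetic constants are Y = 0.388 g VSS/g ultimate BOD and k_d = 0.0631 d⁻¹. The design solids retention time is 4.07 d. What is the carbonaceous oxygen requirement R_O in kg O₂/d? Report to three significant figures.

Correct the yield for decay: Y_obs = Y/(1 + k_d θ_c) = 0.388 / (1 + 0.0631 × 4.07) = 0.388 / 1.257 = 0.3087.
Substrate removed = Q·(S₀ − S) = 1220 m³/d × (1510 − 20.2) g/m³ = 1.82×10^6 g/d = 1818 kg/d.
Biomass synthesised: P_X = Y_obs × 1818 = 561.1 kg VSS/d.
Carbonaceous O₂ demand = substrate oxidised − cell-mass equivalent = 1818 − 1.42 × 561.1 = 1021 kg O₂/d.

R_O ≈ 1020 kg O₂/d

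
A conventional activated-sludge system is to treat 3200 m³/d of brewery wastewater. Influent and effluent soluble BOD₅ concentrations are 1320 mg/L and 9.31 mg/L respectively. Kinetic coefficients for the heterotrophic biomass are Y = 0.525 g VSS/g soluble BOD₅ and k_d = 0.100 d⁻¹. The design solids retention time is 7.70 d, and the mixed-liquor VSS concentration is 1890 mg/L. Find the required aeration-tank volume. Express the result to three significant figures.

Steady-state biomass mass balance: V·X·(1 + k_d·θ_c) = Y·Q·(S₀ − S)·θ_c, so V = 0.525 × 3200 × (1320 − 9.31) × 7.70 / [1890 × (1 + 0.100 × 7.70)] = 1.7×10^7 / 3345 = 5068 m³.

V ≈ 5070 m³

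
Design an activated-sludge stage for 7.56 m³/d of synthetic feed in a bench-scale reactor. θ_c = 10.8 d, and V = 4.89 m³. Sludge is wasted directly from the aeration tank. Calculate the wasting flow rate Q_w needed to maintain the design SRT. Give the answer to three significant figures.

Q_w ≈ 0.453 m³/d

For wasting at MLVSS concentration, Q_w = V/θ_c = 4.890/10.8 = 0.4528 m³/d.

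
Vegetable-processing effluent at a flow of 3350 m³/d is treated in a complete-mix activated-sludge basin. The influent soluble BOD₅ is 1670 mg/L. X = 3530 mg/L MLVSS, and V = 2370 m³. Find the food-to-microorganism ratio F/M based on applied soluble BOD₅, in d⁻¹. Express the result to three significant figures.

F/M = applied load / biomass = Q·S₀/(V·X) = 3350 × 1670 / (2370 × 3530) = 0.6687 d⁻¹.

F/M ≈ 0.669 d⁻¹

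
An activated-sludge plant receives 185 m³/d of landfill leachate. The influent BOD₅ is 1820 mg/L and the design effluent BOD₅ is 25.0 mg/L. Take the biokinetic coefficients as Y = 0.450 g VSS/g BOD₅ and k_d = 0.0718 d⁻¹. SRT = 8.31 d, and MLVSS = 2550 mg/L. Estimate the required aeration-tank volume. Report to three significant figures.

V ≈ 305 m³

From the SRT design equation V = Y Q (S₀−S) θ_c / [X (1 + k_d θ_c)] = 0.450 × 185 × (1820 − 25.0) × 8.31 / [2550 × (1 + 0.0718 × 8.31)] = 1.24×10^6 / 4071 = 305.0 m³.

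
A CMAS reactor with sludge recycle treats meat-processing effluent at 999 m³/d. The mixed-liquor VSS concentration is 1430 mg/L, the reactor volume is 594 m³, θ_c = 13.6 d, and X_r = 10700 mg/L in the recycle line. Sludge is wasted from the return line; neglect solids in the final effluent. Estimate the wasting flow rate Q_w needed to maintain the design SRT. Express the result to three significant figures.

Q_w ≈ 5.84 m³/d

θ_c = V·X/(Q_w·X_r) when wasting from the recycle, so Q_w = V·X/(θ_c·X_r) = 594.0 × 1430 / (13.6 × 10700) = 5.837 m³/d.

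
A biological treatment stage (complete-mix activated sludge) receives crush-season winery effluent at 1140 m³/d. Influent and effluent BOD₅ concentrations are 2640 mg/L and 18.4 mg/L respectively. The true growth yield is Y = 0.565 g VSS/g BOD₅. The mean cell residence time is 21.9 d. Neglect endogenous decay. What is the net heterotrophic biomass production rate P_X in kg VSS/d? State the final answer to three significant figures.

With endogenous decay neglected, the observed yield equals the true yield: Y_obs = Y = 0.565 g VSS/g BOD₅.
Mass of BOD₅ removed per day: Q(S₀ − S) = 1140 × 2622 g/m³ = 2989 kg/d.
Net biomass production P_X = Y_obs × Q·(S₀ − S) = 0.5650 × 2989 = 1689 kg VSS/d.

P_X ≈ 1690 kg VSS/d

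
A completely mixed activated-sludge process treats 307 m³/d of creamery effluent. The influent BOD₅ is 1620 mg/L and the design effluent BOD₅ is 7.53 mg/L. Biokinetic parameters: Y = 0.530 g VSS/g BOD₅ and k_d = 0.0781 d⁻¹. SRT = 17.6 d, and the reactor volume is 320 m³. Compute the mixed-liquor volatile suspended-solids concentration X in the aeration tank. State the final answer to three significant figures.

Solving the biomass balance for X: X = Y Q (S₀−S) θ_c / [V (1+k_d θ_c)] = 0.530 × 307 × (1620 − 7.53) × 17.6 / [320 × (1 + 0.0781 × 17.6)] = 6077 mg/L.

X ≈ 6080 mg/L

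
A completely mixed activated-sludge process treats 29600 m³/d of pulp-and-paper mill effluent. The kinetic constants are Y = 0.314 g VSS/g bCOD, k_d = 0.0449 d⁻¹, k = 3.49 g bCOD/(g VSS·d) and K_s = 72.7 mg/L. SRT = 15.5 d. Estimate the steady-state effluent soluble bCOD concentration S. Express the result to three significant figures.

Effluent substrate depends only on kinetics and SRT: S = K_s(1 + k_d θ_c) / [θ_c(Yk − k_d) − 1] = 72.7 × (1 + 0.0449 × 15.5) / [15.5 × (0.314 × 3.49 − 0.0449) − 1] = 123.3 / 15.29 = 8.064 mg/L.

S ≈ 8.06 mg/L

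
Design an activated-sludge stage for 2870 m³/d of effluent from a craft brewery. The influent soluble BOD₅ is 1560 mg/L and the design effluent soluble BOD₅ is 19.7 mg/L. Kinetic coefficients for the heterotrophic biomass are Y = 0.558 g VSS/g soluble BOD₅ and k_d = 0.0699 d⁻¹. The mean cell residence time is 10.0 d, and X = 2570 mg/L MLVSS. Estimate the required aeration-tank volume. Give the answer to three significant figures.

V ≈ 5650 m³

From the SRT design equation V = Y Q (S₀−S) θ_c / [X (1 + k_d θ_c)] = 0.558 × 2870 × (1560 − 19.7) × 10.0 / [2570 × (1 + 0.0699 × 10.0)] = 2.47×10^7 / 4366 = 5649 m³.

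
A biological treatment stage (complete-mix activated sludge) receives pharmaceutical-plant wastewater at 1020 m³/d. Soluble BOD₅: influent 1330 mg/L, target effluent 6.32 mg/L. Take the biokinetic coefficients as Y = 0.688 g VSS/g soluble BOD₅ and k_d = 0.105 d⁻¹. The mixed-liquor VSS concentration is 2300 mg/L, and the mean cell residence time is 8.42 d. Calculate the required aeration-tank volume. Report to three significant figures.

Rearranging the biomass balance for a CMAS with decay, V = Y·Q·ΔS·θ_c / [X·(1+k_d θ_c)] = 0.688 × 1020 × (1330 − 6.32) × 8.42 / [2300 × (1 + 0.105 × 8.42)] = 7.82×10^6 / 4333 = 1805 m³.

V ≈ 1800 m³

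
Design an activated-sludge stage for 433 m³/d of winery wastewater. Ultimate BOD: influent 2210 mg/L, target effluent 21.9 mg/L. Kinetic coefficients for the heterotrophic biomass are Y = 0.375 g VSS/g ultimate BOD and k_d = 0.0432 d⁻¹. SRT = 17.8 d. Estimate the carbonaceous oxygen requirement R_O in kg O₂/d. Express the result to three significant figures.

R_O ≈ 662 kg O₂/d

Correct the yield for decay: Y_obs = Y/(1 + k_d θ_c) = 0.375 / (1 + 0.0432 × 17.8) = 0.375 / 1.769 = 0.2120.
ΔS = 2210 − 21.9 = 2188 mg/L, so the substrate removal rate is 433 × 2188/1000 = 947.4 kg ultimate BOD/d.
P_X = Y_obs·Q·(S₀ − S) = 0.2120 × 947.4 = 200.8 kg VSS/d.
Carbonaceous O₂ demand = substrate oxidised − cell-mass equivalent = 947.4 − 1.42 × 200.8 = 662.2 kg O₂/d.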